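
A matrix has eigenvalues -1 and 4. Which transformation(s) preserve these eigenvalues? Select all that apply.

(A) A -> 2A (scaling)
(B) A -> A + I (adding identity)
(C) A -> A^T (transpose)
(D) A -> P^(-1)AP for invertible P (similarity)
C and D

Eigenvalues are preserved by:
1. Similarity transformations: A -> P^(-1)AP (same characteristic polynomial)
2. Transpose: A^T has the same eigenvalues as A

Eigenvalues are NOT preserved by:
- Adding identity: eigenvalues become -1+1, 4+1
- Scaling: eigenvalues become -2, 8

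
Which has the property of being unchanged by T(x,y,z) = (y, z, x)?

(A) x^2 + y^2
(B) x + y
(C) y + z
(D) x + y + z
D

Apply T(x,y,z) = (y, z, x) to each option, i.e. replace (x, y, z) by the transformed coordinates.
Substitute the transformed coordinates into each option and compare with the original:
(A) x^2 + y^2  ->  (y)^2 + (z)^2 = y^2 + z^2   [differs from x^2 + y^2: not invariant]
(B) x + y  ->  (y) + (z) = y + z   [differs from x + y: not invariant]
(C) y + z  ->  (z) + (x) = x + z   [differs from y + z: not invariant]
(D) x + y + z  ->  (y) + (z) + (x) = x + y + z   [equals x + y + z: invariant]

Only option (D), x + y + z, is unchanged by the transformation.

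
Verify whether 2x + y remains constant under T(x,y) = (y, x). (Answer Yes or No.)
No

Substitute T(x,y) = (y, x) into the expression and compare with the original.

Original: 2x + y
After applying T: 2(y) + (x) = x + 2y

This differs from the original 2x + y (difference: -x + y), so the expression is NOT invariant.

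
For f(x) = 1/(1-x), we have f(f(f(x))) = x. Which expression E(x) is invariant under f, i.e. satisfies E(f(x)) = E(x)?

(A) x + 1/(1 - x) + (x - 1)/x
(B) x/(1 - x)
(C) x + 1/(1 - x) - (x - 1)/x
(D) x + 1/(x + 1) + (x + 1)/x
A

Replace x by f(x) = 1/(1 - x) in each option and simplify. As a quick numerical cross-check, also compare E(5) with E(f(5)) = E(-1/4).

(A) x + 1/(1 - x) + (x - 1)/x  ->  (1/(1 - x)) + 1/(1 - (1/(1 - x))) + ((1/(1 - x)) - 1)/(1/(1 - x)), which simplifies back to x + 1/(1 - x) + (x - 1)/x; check: E(5) = 111/20, E(-1/4) = 111/20.   [invariant]
(B) x/(1 - x)  ->  (1/(1 - x))/(1 - (1/(1 - x))) = -1/x; check: E(5) = -5/4 but E(-1/4) = -1/5.   [not invariant]
(C) x + 1/(1 - x) - (x - 1)/x  ->  (1/(1 - x)) + 1/(1 - (1/(1 - x))) - ((1/(1 - x)) - 1)/(1/(1 - x)) = (x^2(1 - x) - x + (x - 1)^2)/(x(x - 1)); check: E(5) = 79/20 but E(-1/4) = -89/20.   [not invariant]
(D) x + 1/(x + 1) + (x + 1)/x  ->  (1/(1 - x)) + 1/((1/(1 - x)) + 1) + ((1/(1 - x)) + 1)/(1/(1 - x)) = (-x^3 + 6x^2 - 11x + 7)/(x^2 - 3x + 2); check: E(5) = 191/30 but E(-1/4) = -23/12.   [not invariant]

Only (A) is unchanged. Indeed f(f(x)) = 1/(1 - 1/(1-x)) = (1-x)/(-x) = (x-1)/x, so E(x) = x + f(x) + f(f(x)) is the sum over the whole 3-cycle; applying f just permutes the three terms cyclically (x -> f(x) -> f(f(x)) -> x), leaving the sum unchanged.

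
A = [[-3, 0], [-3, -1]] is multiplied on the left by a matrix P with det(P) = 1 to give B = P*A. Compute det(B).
3

By the multiplicative property of determinants, det(B) = det(P*A) = det(P) * det(A) = det(A),
so the determinant is invariant under multiplication by any determinant-1 matrix; we just need det(A).

det(A) = (-3)(-1) - (0)(-3) = 3 - 0 = 3

Therefore det(B) = 1 * 3 = 3.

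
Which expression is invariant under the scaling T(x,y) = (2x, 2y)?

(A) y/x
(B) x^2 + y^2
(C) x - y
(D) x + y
A

Under the uniform scaling T(x,y) = (2x, 2y):
Substitute the transformed coordinates into each option and compare with the original:
(A) y/x  ->  (2y)/(2x) = y/x   [equals y/x: invariant]
(B) x^2 + y^2  ->  (2x)^2 + (2y)^2 = 4x^2 + 4y^2   [differs from x^2 + y^2: not invariant]
(C) x - y  ->  (2x) - (2y) = 2x - 2y   [differs from x - y: not invariant]
(D) x + y  ->  (2x) + (2y) = 2x + 2y   [differs from x + y: not invariant]

Only option (A), y/x, is unchanged by the transformation.
The common factor 2 cancels in a ratio of coordinates, while sums, products and sums of squares pick up factors of 2 or 4.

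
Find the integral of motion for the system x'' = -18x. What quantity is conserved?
E = (x')^2 + 18x^2

Multiply the equation by x':
x' * x'' = -18x * x'
The left side is d/dt[(x')^2/2] and the right side is d/dt[-18x^2/2], so
d/dt[(x')^2/2 + 18x^2/2] = 0, i.e. (x')^2/2 + 18x^2/2 = constant.
Multiplying by 2, the integral of motion is E = (x')^2 + 18x^2.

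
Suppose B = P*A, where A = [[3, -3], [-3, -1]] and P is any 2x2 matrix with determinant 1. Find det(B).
-12

By the multiplicative property of determinants, det(B) = det(P*A) = det(P) * det(A) = det(A),
so the determinant is invariant under multiplication by any determinant-1 matrix; we just need det(A).

det(A) = (3)(-1) - (-3)(-3) = -3 - 9 = -12

Therefore det(B) = 1 * (-12) = -12.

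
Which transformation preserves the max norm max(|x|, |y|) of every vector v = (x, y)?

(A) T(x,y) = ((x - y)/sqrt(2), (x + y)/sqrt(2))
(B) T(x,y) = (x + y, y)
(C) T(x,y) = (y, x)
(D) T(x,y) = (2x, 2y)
C

A transformation preserves a norm if ||T(v)|| = ||v|| for every v; a single vector where the norm changes rules an option out.

(A) T(x,y) = ((x - y)/sqrt(2), (x + y)/sqrt(2)): v = (1, 0) has norm max(|1|, |0|) = 1, but T(v) = (sqrt(2)/2, sqrt(2)/2) has norm sqrt(2)/2 -- not preserved.
(B) T(x,y) = (x + y, y): v = (1, 1) has norm max(|1|, |1|) = 1, but T(v) = (2, 1) has norm 2 -- not preserved.
(C) T(x,y) = (y, x): preserves the norm -- it only permutes the coordinates and/or flips signs, which leaves max(|x|, |y|) unchanged.
(D) T(x,y) = (2x, 2y): v = (1, 0) has norm max(|1|, |0|) = 1, but T(v) = (2, 0) has norm 2 -- not preserved.

Therefore the answer is (C).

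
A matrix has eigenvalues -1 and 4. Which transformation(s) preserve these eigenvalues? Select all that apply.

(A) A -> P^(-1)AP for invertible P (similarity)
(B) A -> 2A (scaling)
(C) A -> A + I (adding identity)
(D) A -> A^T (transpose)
A and D

Eigenvalues are preserved by:
1. Similarity transformations: A -> P^(-1)AP (same characteristic polynomial)
2. Transpose: A^T has the same eigenvalues as A

Eigenvalues are NOT preserved by:
- Adding identity: eigenvalues become -1+1, 4+1
- Scaling: eigenvalues become -2, 8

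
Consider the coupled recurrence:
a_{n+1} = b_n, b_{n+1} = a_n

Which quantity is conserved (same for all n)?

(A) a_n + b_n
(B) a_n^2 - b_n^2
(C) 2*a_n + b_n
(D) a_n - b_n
A

Replace a_n by a_{n+1} = b_n and b_n by b_{n+1} = a_n in each option and simplify:
(A) a_n + b_n  ->  (b_n) + (a_n) = a_n + b_n   [conserved]
(B) a_n^2 - b_n^2  ->  (b_n)^2 - (a_n)^2 = -a_n^2 + b_n^2   [not conserved]
(C) 2*a_n + b_n  ->  2*(b_n) + (a_n) = a_n + 2*b_n   [not conserved]
(D) a_n - b_n  ->  (b_n) - (a_n) = -a_n + b_n   [not conserved]

Only (A) a_n + b_n returns to itself after one step, so it is the conserved quantity.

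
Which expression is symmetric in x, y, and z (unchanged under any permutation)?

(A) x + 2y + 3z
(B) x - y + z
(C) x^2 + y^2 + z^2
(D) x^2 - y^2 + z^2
C

A symmetric expression is unchanged when the variables are permuted; here the transformation to test is the swap (x, y) -> (y, x).
A symmetric expression must survive every permutation; the single swap x <-> y already eliminates the distractors, and the keyed expression is also unchanged by x <-> z and y <-> z (each variable enters it in exactly the same way).
Substitute the transformed coordinates into each option and compare with the original:
(A) x + 2y + 3z  ->  (y) + 2(x) + 3z = 2x + y + 3z   [differs from x + 2y + 3z: not invariant]
(B) x - y + z  ->  (y) - (x) + z = -x + y + z   [differs from x - y + z: not invariant]
(C) x^2 + y^2 + z^2  ->  (y)^2 + (x)^2 + z^2 = x^2 + y^2 + z^2   [equals x^2 + y^2 + z^2: invariant]
(D) x^2 - y^2 + z^2  ->  (y)^2 - (x)^2 + z^2 = -x^2 + y^2 + z^2   [differs from x^2 - y^2 + z^2: not invariant]

Only option (C), x^2 + y^2 + z^2, is unchanged by the transformation.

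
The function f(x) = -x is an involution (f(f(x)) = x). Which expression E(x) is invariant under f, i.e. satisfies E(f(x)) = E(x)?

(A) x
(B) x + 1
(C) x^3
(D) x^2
D

Replace x by f(x) = -x in each option and simplify. As a quick numerical cross-check, also compare E(4) with E(f(4)) = E(-4).

(A) x  ->  (-x) = -x; check: E(4) = 4 but E(-4) = -4.   [not invariant]
(B) x + 1  ->  (-x) + 1 = 1 - x; check: E(4) = 5 but E(-4) = -3.   [not invariant]
(C) x^3  ->  (-x)^3 = -x^3; check: E(4) = 64 but E(-4) = -64.   [not invariant]
(D) x^2  ->  (-x)^2, which simplifies back to x^2; check: E(4) = 16, E(-4) = 16.   [invariant]

Only (D) is unchanged. E is symmetric under swapping x with f(x) = -x, which is exactly what an involution does.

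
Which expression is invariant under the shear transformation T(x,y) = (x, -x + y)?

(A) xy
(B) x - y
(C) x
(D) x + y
C

Under the shear T(x,y) = (x, -x + y):
Substitute the transformed coordinates into each option and compare with the original:
(A) xy  ->  (x)(-x + y) = -x^2 + xy   [differs from xy: not invariant]
(B) x - y  ->  (x) - (-x + y) = 2x - y   [differs from x - y: not invariant]
(C) x  ->  (x) = x   [equals x: invariant]
(D) x + y  ->  (x) + (-x + y) = y   [differs from x + y: not invariant]

Only option (C), x, is unchanged by the transformation.
A vertical shear moves points parallel to the y-axis, so the x-coordinate (and any function of x alone) is unchanged.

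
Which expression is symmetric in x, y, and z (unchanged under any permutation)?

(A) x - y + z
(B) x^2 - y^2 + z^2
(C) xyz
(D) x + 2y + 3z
C

A symmetric expression is unchanged when the variables are permuted; here the transformation to test is the swap (x, y) -> (y, x).
A symmetric expression must survive every permutation; the single swap x <-> y already eliminates the distractors, and the keyed expression is also unchanged by x <-> z and y <-> z (each variable enters it in exactly the same way).
Substitute the transformed coordinates into each option and compare with the original:
(A) x - y + z  ->  (y) - (x) + z = -x + y + z   [differs from x - y + z: not invariant]
(B) x^2 - y^2 + z^2  ->  (y)^2 - (x)^2 + z^2 = -x^2 + y^2 + z^2   [differs from x^2 - y^2 + z^2: not invariant]
(C) xyz  ->  (y)(x)z = xyz   [equals xyz: invariant]
(D) x + 2y + 3z  ->  (y) + 2(x) + 3z = 2x + y + 3z   [differs from x + 2y + 3z: not invariant]

Only option (C), xyz, is unchanged by the transformation.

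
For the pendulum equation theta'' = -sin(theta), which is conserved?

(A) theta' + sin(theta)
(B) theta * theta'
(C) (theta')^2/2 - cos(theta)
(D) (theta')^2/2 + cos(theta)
C

A first integral I satisfies dI/dt = 0 along every solution. Differentiate each option and use the equation of motion:
(A) d/dt[theta' + sin(theta)] = theta'' + cos(theta) theta' = -sin(theta) + theta' cos(theta), not identically 0
(B) d/dt[theta * theta'] = (theta')^2 + theta theta'' = (theta')^2 - theta sin(theta), not identically 0
(C) d/dt[(theta')^2/2 - cos(theta)] = theta' theta'' + sin(theta) theta' = theta'(-sin(theta)) + theta' sin(theta) = 0
(D) d/dt[(theta')^2/2 + cos(theta)] = theta' theta'' - sin(theta) theta' = -2 theta' sin(theta), not identically 0

Only (C) has zero time-derivative. This is the total energy: kinetic (theta')^2/2 plus potential -cos(theta).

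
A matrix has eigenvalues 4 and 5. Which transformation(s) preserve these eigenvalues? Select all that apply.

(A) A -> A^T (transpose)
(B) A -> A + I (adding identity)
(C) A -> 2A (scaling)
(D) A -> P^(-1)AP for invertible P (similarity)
A and D

Eigenvalues are preserved by:
1. Similarity transformations: A -> P^(-1)AP (same characteristic polynomial)
2. Transpose: A^T has the same eigenvalues as A

Eigenvalues are NOT preserved by:
- Adding identity: eigenvalues become 4+1, 5+1
- Scaling: eigenvalues become 8, 10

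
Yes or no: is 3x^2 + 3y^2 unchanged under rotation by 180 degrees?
Yes

Applying rotation by 180 degrees: x' = x*cos(180 degrees) - y*sin(180 degrees) = -x, y' = x*sin(180 degrees) + y*cos(180 degrees) = -y

Substituting into 3x^2 + 3y^2:
3(-x)^2 + 3(-y)^2
= 3x^2 + 3y^2

This equals the original expression 3x^2 + 3y^2, so it IS invariant.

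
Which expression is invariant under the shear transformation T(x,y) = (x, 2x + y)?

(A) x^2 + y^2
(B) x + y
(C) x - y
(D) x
D

Under the shear T(x,y) = (x, 2x + y):
Substitute the transformed coordinates into each option and compare with the original:
(A) x^2 + y^2  ->  (x)^2 + (2x + y)^2 = 5x^2 + 4xy + y^2   [differs from x^2 + y^2: not invariant]
(B) x + y  ->  (x) + (2x + y) = 3x + y   [differs from x + y: not invariant]
(C) x - y  ->  (x) - (2x + y) = -x - y   [differs from x - y: not invariant]
(D) x  ->  (x) = x   [equals x: invariant]

Only option (D), x, is unchanged by the transformation.
A vertical shear moves points parallel to the y-axis, so the x-coordinate (and any function of x alone) is unchanged.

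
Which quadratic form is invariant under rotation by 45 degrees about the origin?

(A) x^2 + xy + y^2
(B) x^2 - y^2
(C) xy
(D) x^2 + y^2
D

Rotation by 45 degrees sends (x, y) to (sqrt(2)x/2 - sqrt(2)y/2, sqrt(2)x/2 + sqrt(2)y/2).
Substitute the transformed coordinates into each option and compare with the original:
(A) x^2 + xy + y^2  ->  (sqrt(2)x/2 - sqrt(2)y/2)^2 + (sqrt(2)x/2 - sqrt(2)y/2)(sqrt(2)x/2 + sqrt(2)y/2) + (sqrt(2)x/2 + sqrt(2)y/2)^2 = 3x^2/2 + y^2/2   [differs from x^2 + xy + y^2: not invariant]
(B) x^2 - y^2  ->  (sqrt(2)x/2 - sqrt(2)y/2)^2 - (sqrt(2)x/2 + sqrt(2)y/2)^2 = -2xy   [differs from x^2 - y^2: not invariant]
(C) xy  ->  (sqrt(2)x/2 - sqrt(2)y/2)(sqrt(2)x/2 + sqrt(2)y/2) = x^2/2 - y^2/2   [differs from xy: not invariant]
(D) x^2 + y^2  ->  (sqrt(2)x/2 - sqrt(2)y/2)^2 + (sqrt(2)x/2 + sqrt(2)y/2)^2 = x^2 + y^2   [equals x^2 + y^2: invariant]

Only option (D), x^2 + y^2, is unchanged by the transformation.
x^2 + y^2 is the squared distance from the origin, which rotations preserve.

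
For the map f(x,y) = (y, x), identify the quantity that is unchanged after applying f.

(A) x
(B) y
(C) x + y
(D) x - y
C

For f(x,y) = (y, x):
After applying f: x' = y, y' = x. So x' + y' = y + x = x + y.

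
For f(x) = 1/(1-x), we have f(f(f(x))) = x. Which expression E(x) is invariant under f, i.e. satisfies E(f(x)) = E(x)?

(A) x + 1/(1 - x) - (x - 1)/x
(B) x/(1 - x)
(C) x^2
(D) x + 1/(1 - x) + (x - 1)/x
D

Replace x by f(x) = 1/(1 - x) in each option and simplify. As a quick numerical cross-check, also compare E(4) with E(f(4)) = E(-1/3).

(A) x + 1/(1 - x) - (x - 1)/x  ->  (1/(1 - x)) + 1/(1 - (1/(1 - x))) - ((1/(1 - x)) - 1)/(1/(1 - x)) = (x^2(1 - x) - x + (x - 1)^2)/(x(x - 1)); check: E(4) = 35/12 but E(-1/3) = -43/12.   [not invariant]
(B) x/(1 - x)  ->  (1/(1 - x))/(1 - (1/(1 - x))) = -1/x; check: E(4) = -4/3 but E(-1/3) = -1/4.   [not invariant]
(C) x^2  ->  (1/(1 - x))^2 = (x - 1)^(-2); check: E(4) = 16 but E(-1/3) = 1/9.   [not invariant]
(D) x + 1/(1 - x) + (x - 1)/x  ->  (1/(1 - x)) + 1/(1 - (1/(1 - x))) + ((1/(1 - x)) - 1)/(1/(1 - x)), which simplifies back to x + 1/(1 - x) + (x - 1)/x; check: E(4) = 53/12, E(-1/3) = 53/12.   [invariant]

Only (D) is unchanged. Indeed f(f(x)) = 1/(1 - 1/(1-x)) = (1-x)/(-x) = (x-1)/x, so E(x) = x + f(x) + f(f(x)) is the sum over the whole 3-cycle; applying f just permutes the three terms cyclically (x -> f(x) -> f(f(x)) -> x), leaving the sum unchanged.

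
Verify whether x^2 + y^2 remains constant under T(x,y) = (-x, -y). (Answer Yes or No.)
Yes

Substitute T(x,y) = (-x, -y) into the expression and compare with the original.

Original: x^2 + y^2
After applying T: (-x)^2 + (-y)^2 = x^2 + y^2

This is identical to the original x^2 + y^2, so the expression is invariant.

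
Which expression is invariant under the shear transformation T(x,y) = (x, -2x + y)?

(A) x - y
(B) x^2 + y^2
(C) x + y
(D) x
D

Under the shear T(x,y) = (x, -2x + y):
Substitute the transformed coordinates into each option and compare with the original:
(A) x - y  ->  (x) - (-2x + y) = 3x - y   [differs from x - y: not invariant]
(B) x^2 + y^2  ->  (x)^2 + (-2x + y)^2 = 5x^2 - 4xy + y^2   [differs from x^2 + y^2: not invariant]
(C) x + y  ->  (x) + (-2x + y) = -x + y   [differs from x + y: not invariant]
(D) x  ->  (x) = x   [equals x: invariant]

Only option (D), x, is unchanged by the transformation.
A vertical shear moves points parallel to the y-axis, so the x-coordinate (and any function of x alone) is unchanged.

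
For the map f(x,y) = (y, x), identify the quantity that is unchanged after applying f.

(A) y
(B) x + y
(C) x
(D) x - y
B

For f(x,y) = (y, x):
After applying f: x' = y, y' = x. So x' + y' = y + x = x + y.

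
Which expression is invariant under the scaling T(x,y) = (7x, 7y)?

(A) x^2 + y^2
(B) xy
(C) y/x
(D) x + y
C

Under the uniform scaling T(x,y) = (7x, 7y):
Substitute the transformed coordinates into each option and compare with the original:
(A) x^2 + y^2  ->  (7x)^2 + (7y)^2 = 49x^2 + 49y^2   [differs from x^2 + y^2: not invariant]
(B) xy  ->  (7x)(7y) = 49xy   [differs from xy: not invariant]
(C) y/x  ->  (7y)/(7x) = y/x   [equals y/x: invariant]
(D) x + y  ->  (7x) + (7y) = 7x + 7y   [differs from x + y: not invariant]

Only option (C), y/x, is unchanged by the transformation.
The common factor 7 cancels in a ratio of coordinates, while sums, products and sums of squares pick up factors of 7 or 49.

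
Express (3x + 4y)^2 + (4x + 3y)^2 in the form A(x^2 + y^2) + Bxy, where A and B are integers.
25(x^2 + y^2) + 48xy

Expanding: (3x + 4y)^2 = 9x^2 + 24xy + 16y^2
(4x + 3y)^2 = 16x^2 + 24xy + 9y^2
Sum = (9+16)(x^2+y^2) + 48xy = 25(x^2 + y^2) + 48xy
This is symmetric in x and y.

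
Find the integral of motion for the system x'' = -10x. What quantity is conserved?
E = (x')^2 + 10x^2

Multiply the equation by x':
x' * x'' = -10x * x'
The left side is d/dt[(x')^2/2] and the right side is d/dt[-10x^2/2], so
d/dt[(x')^2/2 + 10x^2/2] = 0, i.e. (x')^2/2 + 10x^2/2 = constant.
Multiplying by 2, the integral of motion is E = (x')^2 + 10x^2.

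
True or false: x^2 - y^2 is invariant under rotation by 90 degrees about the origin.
False

Applying rotation by 90 degrees: x' = x*cos(90 degrees) - y*sin(90 degrees) = -y, y' = x*sin(90 degrees) + y*cos(90 degrees) = x

Substituting into x^2 - y^2:
(-y)^2 - (x)^2
= -x^2 + y^2

This differs from the original expression x^2 - y^2, so it is NOT invariant.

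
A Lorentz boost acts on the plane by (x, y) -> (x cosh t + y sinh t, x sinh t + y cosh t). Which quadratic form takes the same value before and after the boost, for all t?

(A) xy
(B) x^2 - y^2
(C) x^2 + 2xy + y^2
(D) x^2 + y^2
B

Write x' = x cosh t + y sinh t, y' = x sinh t + y cosh t and substitute into each option:
(A) xy: (x cosh t + y sinh t)(x sinh t + y cosh t) = xy(cosh^2 t + sinh^2 t) + (x^2 + y^2) sinh t cosh t = xy cosh 2t + (x^2 + y^2)(sinh 2t)/2   [not invariant for t != 0]
(B) x^2 - y^2: (x cosh t + y sinh t)^2 - (x sinh t + y cosh t)^2 = x^2(cosh^2 t - sinh^2 t) + 2xy(cosh t sinh t - sinh t cosh t) + y^2(sinh^2 t - cosh^2 t) = x^2 - y^2   [invariant, using cosh^2 t - sinh^2 t = 1]
(C) x^2 + 2xy + y^2: (x' + y')^2 with x' + y' = (x + y)(cosh t + sinh t) = (x + y)e^t, so it becomes (x + y)^2 e^(2t)   [not invariant for t != 0]
(D) x^2 + y^2: (x cosh t + y sinh t)^2 + (x sinh t + y cosh t)^2 = (x^2 + y^2)(cosh^2 t + sinh^2 t) + 4xy sinh t cosh t = (x^2 + y^2) cosh 2t + 2xy sinh 2t   [not invariant for t != 0]

Only (B) x^2 - y^2 is unchanged; it is the Minkowski form preserved by Lorentz boosts, just as x^2 + y^2 is preserved by ordinary rotations.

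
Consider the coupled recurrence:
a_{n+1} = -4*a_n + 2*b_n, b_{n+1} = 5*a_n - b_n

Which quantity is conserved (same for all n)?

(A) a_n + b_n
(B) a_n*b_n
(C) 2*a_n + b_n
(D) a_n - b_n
A

Replace a_n by a_{n+1} = -4*a_n + 2*b_n and b_n by b_{n+1} = 5*a_n - b_n in each option and simplify:
(A) a_n + b_n  ->  (-4*a_n + 2*b_n) + (5*a_n - b_n) = a_n + b_n   [conserved]
(B) a_n*b_n  ->  (-4*a_n + 2*b_n)*(5*a_n - b_n) = -20*a_n^2 + 14*a_n*b_n - 2*b_n^2   [not conserved]
(C) 2*a_n + b_n  ->  2*(-4*a_n + 2*b_n) + (5*a_n - b_n) = -3*a_n + 3*b_n   [not conserved]
(D) a_n - b_n  ->  (-4*a_n + 2*b_n) - (5*a_n - b_n) = -9*a_n + 3*b_n   [not conserved]

Only (A) a_n + b_n returns to itself after one step, so it is the conserved quantity.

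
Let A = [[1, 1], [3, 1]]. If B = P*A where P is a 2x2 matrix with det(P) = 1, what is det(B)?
-2

By the multiplicative property of determinants, det(B) = det(P*A) = det(P) * det(A) = det(A),
so the determinant is invariant under multiplication by any determinant-1 matrix; we just need det(A).

det(A) = (1)(1) - (1)(3) = 1 - 3 = -2

Therefore det(B) = 1 * (-2) = -2.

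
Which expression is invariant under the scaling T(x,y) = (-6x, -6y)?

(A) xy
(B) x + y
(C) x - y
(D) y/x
D

Under the uniform scaling T(x,y) = (-6x, -6y):
Substitute the transformed coordinates into each option and compare with the original:
(A) xy  ->  (-6x)(-6y) = 36xy   [differs from xy: not invariant]
(B) x + y  ->  (-6x) + (-6y) = -6x - 6y   [differs from x + y: not invariant]
(C) x - y  ->  (-6x) - (-6y) = -6x + 6y   [differs from x - y: not invariant]
(D) y/x  ->  (-6y)/(-6x) = y/x   [equals y/x: invariant]

Only option (D), y/x, is unchanged by the transformation.
The common factor -6 cancels in a ratio of coordinates, while sums, products and sums of squares pick up factors of -6 or 36.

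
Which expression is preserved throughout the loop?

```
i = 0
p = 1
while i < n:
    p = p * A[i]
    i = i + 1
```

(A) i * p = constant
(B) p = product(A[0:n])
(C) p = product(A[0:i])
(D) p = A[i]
C

A loop invariant must hold before the first iteration and be re-established by every execution of the body.

(C) p = product(A[0:i]): Initially i = 0 and p = 1 = product of the empty slice A[0:0]. If p = product(A[0:i]) holds at the top of an iteration, the body sets p to product(A[0:i]) * A[i] = product(A[0:i+1]) and then i to i+1, so the property is restored. At exit i = n, giving p = product(A[0:n]).

The other options fail:
(A) i * p = constant: initially i * p = 0, but after one iteration it is 1 * A[0], which is nonzero in general.
(B) p = product(A[0:n]): false before the loop (p = 1, not the full product) -- it only becomes true at exit.
(D) p = A[i]: after the first iteration p = A[0] but i = 1; in general p is a product of several elements, not a single one.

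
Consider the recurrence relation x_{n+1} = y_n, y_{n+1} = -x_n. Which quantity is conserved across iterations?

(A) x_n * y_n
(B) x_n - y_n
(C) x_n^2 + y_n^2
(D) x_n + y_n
C

For the recurrence x_{n+1} = y_n, y_{n+1} = -x_n:

x_{n+1}^2 + y_{n+1}^2 = y_n^2 + (-x_n)^2 = x_n^2 + y_n^2
The sum of squares is conserved (like energy in a harmonic oscillator).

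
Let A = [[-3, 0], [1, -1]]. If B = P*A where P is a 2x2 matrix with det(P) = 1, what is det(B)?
3

By the multiplicative property of determinants, det(B) = det(P*A) = det(P) * det(A) = det(A),
so the determinant is invariant under multiplication by any determinant-1 matrix; we just need det(A).

det(A) = (-3)(-1) - (0)(1) = 3 - 0 = 3

Therefore det(B) = 1 * 3 = 3.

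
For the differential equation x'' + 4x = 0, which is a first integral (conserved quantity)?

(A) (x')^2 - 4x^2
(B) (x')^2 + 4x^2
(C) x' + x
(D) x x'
B

A first integral I satisfies dI/dt = 0 along every solution. Differentiate each option and use the equation of motion:
(A) d/dt[(x')^2 - 4x^2] = 2x'x'' - 8x x' = -16x x', not identically 0
(B) d/dt[(x')^2 + 4x^2] = 2x'x'' + 8x x' = 2x'(-4x) + 8x x' = 0
(C) d/dt[x' + x] = x'' + x' = -4x + x', not identically 0
(D) d/dt[x x'] = (x')^2 + x x'' = (x')^2 - 4x^2, not identically 0

Only (B) has zero time-derivative. So the energy-like quantity (x')^2 + 4x^2 is the first integral.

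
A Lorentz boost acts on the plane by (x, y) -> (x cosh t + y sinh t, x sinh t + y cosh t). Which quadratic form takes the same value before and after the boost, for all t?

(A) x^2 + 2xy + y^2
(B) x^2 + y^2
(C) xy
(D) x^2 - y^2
D

Write x' = x cosh t + y sinh t, y' = x sinh t + y cosh t and substitute into each option:
(A) x^2 + 2xy + y^2: (x' + y')^2 with x' + y' = (x + y)(cosh t + sinh t) = (x + y)e^t, so it becomes (x + y)^2 e^(2t)   [not invariant for t != 0]
(B) x^2 + y^2: (x cosh t + y sinh t)^2 + (x sinh t + y cosh t)^2 = (x^2 + y^2)(cosh^2 t + sinh^2 t) + 4xy sinh t cosh t = (x^2 + y^2) cosh 2t + 2xy sinh 2t   [not invariant for t != 0]
(C) xy: (x cosh t + y sinh t)(x sinh t + y cosh t) = xy(cosh^2 t + sinh^2 t) + (x^2 + y^2) sinh t cosh t = xy cosh 2t + (x^2 + y^2)(sinh 2t)/2   [not invariant for t != 0]
(D) x^2 - y^2: (x cosh t + y sinh t)^2 - (x sinh t + y cosh t)^2 = x^2(cosh^2 t - sinh^2 t) + 2xy(cosh t sinh t - sinh t cosh t) + y^2(sinh^2 t - cosh^2 t) = x^2 - y^2   [invariant, using cosh^2 t - sinh^2 t = 1]

Only (D) x^2 - y^2 is unchanged; it is the Minkowski form preserved by Lorentz boosts, just as x^2 + y^2 is preserved by ordinary rotations.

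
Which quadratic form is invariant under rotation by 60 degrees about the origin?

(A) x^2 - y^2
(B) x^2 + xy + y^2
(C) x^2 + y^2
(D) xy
C

Rotation by 60 degrees sends (x, y) to (x/2 - sqrt(3)y/2, sqrt(3)x/2 + y/2).
Substitute the transformed coordinates into each option and compare with the original:
(A) x^2 - y^2  ->  (x/2 - sqrt(3)y/2)^2 - (sqrt(3)x/2 + y/2)^2 = -x^2/2 - sqrt(3)xy + y^2/2   [differs from x^2 - y^2: not invariant]
(B) x^2 + xy + y^2  ->  (x/2 - sqrt(3)y/2)^2 + (x/2 - sqrt(3)y/2)(sqrt(3)x/2 + y/2) + (sqrt(3)x/2 + y/2)^2 = sqrt(3)x^2/4 + x^2 - xy/2 - sqrt(3)y^2/4 + y^2   [differs from x^2 + xy + y^2: not invariant]
(C) x^2 + y^2  ->  (x/2 - sqrt(3)y/2)^2 + (sqrt(3)x/2 + y/2)^2 = x^2 + y^2   [equals x^2 + y^2: invariant]
(D) xy  ->  (x/2 - sqrt(3)y/2)(sqrt(3)x/2 + y/2) = sqrt(3)x^2/4 - xy/2 - sqrt(3)y^2/4   [differs from xy: not invariant]

Only option (C), x^2 + y^2, is unchanged by the transformation.
x^2 + y^2 is the squared distance from the origin, which rotations preserve.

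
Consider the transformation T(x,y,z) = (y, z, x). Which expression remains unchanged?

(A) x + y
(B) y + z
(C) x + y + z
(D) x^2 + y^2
C

Apply T(x,y,z) = (y, z, x) to each option, i.e. replace (x, y, z) by the transformed coordinates.
Substitute the transformed coordinates into each option and compare with the original:
(A) x + y  ->  (y) + (z) = y + z   [differs from x + y: not invariant]
(B) y + z  ->  (z) + (x) = x + z   [differs from y + z: not invariant]
(C) x + y + z  ->  (y) + (z) + (x) = x + y + z   [equals x + y + z: invariant]
(D) x^2 + y^2  ->  (y)^2 + (z)^2 = y^2 + z^2   [differs from x^2 + y^2: not invariant]

Only option (C), x + y + z, is unchanged by the transformation.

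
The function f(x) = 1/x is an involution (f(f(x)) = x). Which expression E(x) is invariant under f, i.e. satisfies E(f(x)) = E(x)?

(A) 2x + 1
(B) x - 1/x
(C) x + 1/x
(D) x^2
C

Replace x by f(x) = 1/x in each option and simplify. As a quick numerical cross-check, also compare E(4) with E(f(4)) = E(1/4).

(A) 2x + 1  ->  2(1/x) + 1 = (x + 2)/x; check: E(4) = 9 but E(1/4) = 3/2.   [not invariant]
(B) x - 1/x  ->  (1/x) - 1/(1/x) = -x + 1/x; check: E(4) = 15/4 but E(1/4) = -15/4.   [not invariant]
(C) x + 1/x  ->  (1/x) + 1/(1/x), which simplifies back to x + 1/x; check: E(4) = 17/4, E(1/4) = 17/4.   [invariant]
(D) x^2  ->  (1/x)^2 = x^(-2); check: E(4) = 16 but E(1/4) = 1/16.   [not invariant]

Only (C) is unchanged. E is symmetric under swapping x with f(x) = 1/x, which is exactly what an involution does.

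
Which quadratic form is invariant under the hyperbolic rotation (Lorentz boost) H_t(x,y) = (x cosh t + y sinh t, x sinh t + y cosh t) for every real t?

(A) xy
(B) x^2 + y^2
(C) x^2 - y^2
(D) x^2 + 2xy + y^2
C

Write x' = x cosh t + y sinh t, y' = x sinh t + y cosh t and substitute into each option:
(A) xy: (x cosh t + y sinh t)(x sinh t + y cosh t) = xy(cosh^2 t + sinh^2 t) + (x^2 + y^2) sinh t cosh t = xy cosh 2t + (x^2 + y^2)(sinh 2t)/2   [not invariant for t != 0]
(B) x^2 + y^2: (x cosh t + y sinh t)^2 + (x sinh t + y cosh t)^2 = (x^2 + y^2)(cosh^2 t + sinh^2 t) + 4xy sinh t cosh t = (x^2 + y^2) cosh 2t + 2xy sinh 2t   [not invariant for t != 0]
(C) x^2 - y^2: (x cosh t + y sinh t)^2 - (x sinh t + y cosh t)^2 = x^2(cosh^2 t - sinh^2 t) + 2xy(cosh t sinh t - sinh t cosh t) + y^2(sinh^2 t - cosh^2 t) = x^2 - y^2   [invariant, using cosh^2 t - sinh^2 t = 1]
(D) x^2 + 2xy + y^2: (x' + y')^2 with x' + y' = (x + y)(cosh t + sinh t) = (x + y)e^t, so it becomes (x + y)^2 e^(2t)   [not invariant for t != 0]

Only (C) x^2 - y^2 is unchanged; it is the Minkowski form preserved by Lorentz boosts, just as x^2 + y^2 is preserved by ordinary rotations.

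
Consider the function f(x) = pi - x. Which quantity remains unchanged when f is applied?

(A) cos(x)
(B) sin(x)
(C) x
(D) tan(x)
B

For f(x) = pi - x:
sin(pi - x) = sin(x), so sine is invariant under this transformation.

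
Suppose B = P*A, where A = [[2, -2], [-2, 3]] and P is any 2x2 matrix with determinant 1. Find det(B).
2

By the multiplicative property of determinants, det(B) = det(P*A) = det(P) * det(A) = det(A),
so the determinant is invariant under multiplication by any determinant-1 matrix; we just need det(A).

det(A) = (2)(3) - (-2)(-2) = 6 - 4 = 2

Therefore det(B) = 1 * 2 = 2.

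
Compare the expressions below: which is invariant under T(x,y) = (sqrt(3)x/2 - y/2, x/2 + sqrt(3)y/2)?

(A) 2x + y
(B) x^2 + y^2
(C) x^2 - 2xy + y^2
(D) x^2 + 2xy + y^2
B

An expression E(x,y) is invariant under T if E(T(x,y)) = E(x,y). Here T(x,y) = (sqrt(3)x/2 - y/2, x/2 + sqrt(3)y/2).
Substitute the transformed coordinates into each option and compare with the original:
(A) 2x + y  ->  2(sqrt(3)x/2 - y/2) + (x/2 + sqrt(3)y/2) = x/2 + sqrt(3)x - y + sqrt(3)y/2   [differs from 2x + y: not invariant]
(B) x^2 + y^2  ->  (sqrt(3)x/2 - y/2)^2 + (x/2 + sqrt(3)y/2)^2 = x^2 + y^2   [equals x^2 + y^2: invariant]
(C) x^2 - 2xy + y^2  ->  (sqrt(3)x/2 - y/2)^2 - 2(sqrt(3)x/2 - y/2)(x/2 + sqrt(3)y/2) + (x/2 + sqrt(3)y/2)^2 = -sqrt(3)x^2/2 + x^2 - xy + sqrt(3)y^2/2 + y^2   [differs from x^2 - 2xy + y^2: not invariant]
(D) x^2 + 2xy + y^2  ->  (sqrt(3)x/2 - y/2)^2 + 2(sqrt(3)x/2 - y/2)(x/2 + sqrt(3)y/2) + (x/2 + sqrt(3)y/2)^2 = sqrt(3)x^2/2 + x^2 + xy - sqrt(3)y^2/2 + y^2   [differs from x^2 + 2xy + y^2: not invariant]

Only option (B), x^2 + y^2, is unchanged by the transformation.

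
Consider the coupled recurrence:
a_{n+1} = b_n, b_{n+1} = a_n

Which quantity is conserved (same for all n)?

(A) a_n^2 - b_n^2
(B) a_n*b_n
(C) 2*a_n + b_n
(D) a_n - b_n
B

Replace a_n by a_{n+1} = b_n and b_n by b_{n+1} = a_n in each option and simplify:
(A) a_n^2 - b_n^2  ->  (b_n)^2 - (a_n)^2 = -a_n^2 + b_n^2   [not conserved]
(B) a_n*b_n  ->  (b_n)*(a_n) = a_n*b_n   [conserved]
(C) 2*a_n + b_n  ->  2*(b_n) + (a_n) = a_n + 2*b_n   [not conserved]
(D) a_n - b_n  ->  (b_n) - (a_n) = -a_n + b_n   [not conserved]

Only (B) a_n*b_n returns to itself after one step, so it is the conserved quantity.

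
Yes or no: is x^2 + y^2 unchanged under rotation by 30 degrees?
Yes

Applying rotation by 30 degrees: x' = x*cos(30 degrees) - y*sin(30 degrees) = sqrt(3)x/2 - y/2, y' = x*sin(30 degrees) + y*cos(30 degrees) = x/2 + sqrt(3)y/2

Substituting into x^2 + y^2:
(sqrt(3)x/2 - y/2)^2 + (x/2 + sqrt(3)y/2)^2
= x^2 + y^2

This equals the original expression x^2 + y^2, so it IS invariant.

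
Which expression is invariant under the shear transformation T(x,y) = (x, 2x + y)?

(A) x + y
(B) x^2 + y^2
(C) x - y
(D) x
D

Under the shear T(x,y) = (x, 2x + y):
Substitute the transformed coordinates into each option and compare with the original:
(A) x + y  ->  (x) + (2x + y) = 3x + y   [differs from x + y: not invariant]
(B) x^2 + y^2  ->  (x)^2 + (2x + y)^2 = 5x^2 + 4xy + y^2   [differs from x^2 + y^2: not invariant]
(C) x - y  ->  (x) - (2x + y) = -x - y   [differs from x - y: not invariant]
(D) x  ->  (x) = x   [equals x: invariant]

Only option (D), x, is unchanged by the transformation.
A vertical shear moves points parallel to the y-axis, so the x-coordinate (and any function of x alone) is unchanged.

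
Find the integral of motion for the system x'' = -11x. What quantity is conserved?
E = (x')^2 + 11x^2

Multiply the equation by x':
x' * x'' = -11x * x'
The left side is d/dt[(x')^2/2] and the right side is d/dt[-11x^2/2], so
d/dt[(x')^2/2 + 11x^2/2] = 0, i.e. (x')^2/2 + 11x^2/2 = constant.
Multiplying by 2, the integral of motion is E = (x')^2 + 11x^2.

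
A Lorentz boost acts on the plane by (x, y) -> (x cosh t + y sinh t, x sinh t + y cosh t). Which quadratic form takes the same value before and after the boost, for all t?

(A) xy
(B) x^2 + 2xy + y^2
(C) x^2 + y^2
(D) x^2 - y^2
D

Write x' = x cosh t + y sinh t, y' = x sinh t + y cosh t and substitute into each option:
(A) xy: (x cosh t + y sinh t)(x sinh t + y cosh t) = xy(cosh^2 t + sinh^2 t) + (x^2 + y^2) sinh t cosh t = xy cosh 2t + (x^2 + y^2)(sinh 2t)/2   [not invariant for t != 0]
(B) x^2 + 2xy + y^2: (x' + y')^2 with x' + y' = (x + y)(cosh t + sinh t) = (x + y)e^t, so it becomes (x + y)^2 e^(2t)   [not invariant for t != 0]
(C) x^2 + y^2: (x cosh t + y sinh t)^2 + (x sinh t + y cosh t)^2 = (x^2 + y^2)(cosh^2 t + sinh^2 t) + 4xy sinh t cosh t = (x^2 + y^2) cosh 2t + 2xy sinh 2t   [not invariant for t != 0]
(D) x^2 - y^2: (x cosh t + y sinh t)^2 - (x sinh t + y cosh t)^2 = x^2(cosh^2 t - sinh^2 t) + 2xy(cosh t sinh t - sinh t cosh t) + y^2(sinh^2 t - cosh^2 t) = x^2 - y^2   [invariant, using cosh^2 t - sinh^2 t = 1]

Only (D) x^2 - y^2 is unchanged; it is the Minkowski form preserved by Lorentz boosts, just as x^2 + y^2 is preserved by ordinary rotations.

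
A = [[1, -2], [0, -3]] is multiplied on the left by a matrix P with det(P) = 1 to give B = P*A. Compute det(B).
-3

By the multiplicative property of determinants, det(B) = det(P*A) = det(P) * det(A) = det(A),
so the determinant is invariant under multiplication by any determinant-1 matrix; we just need det(A).

det(A) = (1)(-3) - (-2)(0) = -3 - 0 = -3

Therefore det(B) = 1 * (-3) = -3.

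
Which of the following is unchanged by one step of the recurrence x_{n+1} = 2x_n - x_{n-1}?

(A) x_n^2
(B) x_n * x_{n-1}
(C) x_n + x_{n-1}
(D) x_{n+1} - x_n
D

For the recurrence x_{n+1} = 2x_n - x_{n-1}:

If x_{n+1} = 2x_n - x_{n-1}, then:
x_{n+1} - x_n = x_n - x_{n-1}
The first difference is constant throughout the sequence.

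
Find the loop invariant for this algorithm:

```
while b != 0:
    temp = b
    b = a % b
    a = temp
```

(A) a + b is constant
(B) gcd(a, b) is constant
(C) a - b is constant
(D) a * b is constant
B

A loop invariant must hold before the first iteration and be re-established by every execution of the body.

(B) gcd(a, b) is constant: One iteration replaces (a, b) by (b, a mod b). Since a mod b = a - q*b for an integer q, any common divisor of a and b divides b and a mod b, and conversely; hence gcd(b, a mod b) = gcd(a, b). For instance (26, 4) -> (4, 2) keeps gcd = 2. At exit b = 0 and a = gcd of the original inputs.

The other options fail:
(A) a + b is constant: e.g. (a, b) = (26, 4) -> (4, 2): the sum goes from 30 to 6.
(C) a - b is constant: e.g. (a, b) = (26, 4) -> (4, 2): the difference goes from 22 to 2.
(D) a * b is constant: e.g. (a, b) = (26, 4) -> (4, 2): the product goes from 104 to 8.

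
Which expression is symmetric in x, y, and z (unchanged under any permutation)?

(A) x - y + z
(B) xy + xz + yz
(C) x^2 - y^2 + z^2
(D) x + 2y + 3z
B

A symmetric expression is unchanged when the variables are permuted; here the transformation to test is the swap (x, y) -> (y, x).
A symmetric expression must survive every permutation; the single swap x <-> y already eliminates the distractors, and the keyed expression is also unchanged by x <-> z and y <-> z (each variable enters it in exactly the same way).
Substitute the transformed coordinates into each option and compare with the original:
(A) x - y + z  ->  (y) - (x) + z = -x + y + z   [differs from x - y + z: not invariant]
(B) xy + xz + yz  ->  (y)(x) + (y)z + (x)z = xy + xz + yz   [equals xy + xz + yz: invariant]
(C) x^2 - y^2 + z^2  ->  (y)^2 - (x)^2 + z^2 = -x^2 + y^2 + z^2   [differs from x^2 - y^2 + z^2: not invariant]
(D) x + 2y + 3z  ->  (y) + 2(x) + 3z = 2x + y + 3z   [differs from x + 2y + 3z: not invariant]

Only option (B), xy + xz + yz, is unchanged by the transformation.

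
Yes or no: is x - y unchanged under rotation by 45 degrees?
No

Applying rotation by 45 degrees: x' = x*cos(45 degrees) - y*sin(45 degrees) = sqrt(2)x/2 - sqrt(2)y/2, y' = x*sin(45 degrees) + y*cos(45 degrees) = sqrt(2)x/2 + sqrt(2)y/2

Substituting into x - y:
(sqrt(2)x/2 - sqrt(2)y/2) - (sqrt(2)x/2 + sqrt(2)y/2)
= -sqrt(2)y

This differs from the original expression x - y, so it is NOT invariant.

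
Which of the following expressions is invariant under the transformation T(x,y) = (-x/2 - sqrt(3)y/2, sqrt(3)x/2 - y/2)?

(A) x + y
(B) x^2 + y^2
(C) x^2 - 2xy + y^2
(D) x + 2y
B

An expression E(x,y) is invariant under T if E(T(x,y)) = E(x,y). Here T(x,y) = (-x/2 - sqrt(3)y/2, sqrt(3)x/2 - y/2).
Substitute the transformed coordinates into each option and compare with the original:
(A) x + y  ->  (-x/2 - sqrt(3)y/2) + (sqrt(3)x/2 - y/2) = -x/2 + sqrt(3)x/2 - sqrt(3)y/2 - y/2   [differs from x + y: not invariant]
(B) x^2 + y^2  ->  (-x/2 - sqrt(3)y/2)^2 + (sqrt(3)x/2 - y/2)^2 = x^2 + y^2   [equals x^2 + y^2: invariant]
(C) x^2 - 2xy + y^2  ->  (-x/2 - sqrt(3)y/2)^2 - 2(-x/2 - sqrt(3)y/2)(sqrt(3)x/2 - y/2) + (sqrt(3)x/2 - y/2)^2 = sqrt(3)x^2/2 + x^2 + xy - sqrt(3)y^2/2 + y^2   [differs from x^2 - 2xy + y^2: not invariant]
(D) x + 2y  ->  (-x/2 - sqrt(3)y/2) + 2(sqrt(3)x/2 - y/2) = -x/2 + sqrt(3)x - y - sqrt(3)y/2   [differs from x + 2y: not invariant]

Only option (B), x^2 + y^2, is unchanged by the transformation.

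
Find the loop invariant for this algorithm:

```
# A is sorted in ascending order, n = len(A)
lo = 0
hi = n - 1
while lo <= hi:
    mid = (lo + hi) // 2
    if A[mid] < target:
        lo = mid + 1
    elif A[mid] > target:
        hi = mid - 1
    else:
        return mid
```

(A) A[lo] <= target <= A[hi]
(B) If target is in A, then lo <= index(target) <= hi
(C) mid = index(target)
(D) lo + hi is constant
B

A loop invariant must hold before the first iteration and be re-established by every execution of the body.

(B) If target is in A, then lo <= index(target) <= hi: Before the loop [lo, hi] = [0, n-1] covers every index. When A[mid] < target, sortedness puts target strictly to the right of mid, so setting lo = mid + 1 keeps index(target) in [lo, hi]; symmetrically for hi = mid - 1. Hence 'if target is in A then lo <= index(target) <= hi' holds after every iteration, and when lo > hi it proves target is absent.

The other options fail:
(A) A[lo] <= target <= A[hi]: fails when target is not in A (e.g. target < A[0] already violates it before the loop), so it is not maintained in general.
(C) mid = index(target): mid is just the current probe; it equals index(target) only on the iteration that returns.
(D) lo + hi is constant: each iteration moves exactly one of lo, hi, so lo + hi changes (e.g. 0 + (n-1) becomes (mid+1) + (n-1)).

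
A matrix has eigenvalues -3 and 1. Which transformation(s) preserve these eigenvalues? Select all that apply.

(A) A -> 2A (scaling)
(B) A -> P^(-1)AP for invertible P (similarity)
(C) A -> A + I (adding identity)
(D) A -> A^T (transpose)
B and D

Eigenvalues are preserved by:
1. Similarity transformations: A -> P^(-1)AP (same characteristic polynomial)
2. Transpose: A^T has the same eigenvalues as A

Eigenvalues are NOT preserved by:
- Adding identity: eigenvalues become -3+1, 1+1
- Scaling: eigenvalues become -6, 2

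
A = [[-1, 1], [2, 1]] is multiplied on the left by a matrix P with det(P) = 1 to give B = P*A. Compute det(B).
-3

By the multiplicative property of determinants, det(B) = det(P*A) = det(P) * det(A) = det(A),
so the determinant is invariant under multiplication by any determinant-1 matrix; we just need det(A).

det(A) = (-1)(1) - (1)(2) = -1 - 2 = -3

Therefore det(B) = 1 * (-3) = -3.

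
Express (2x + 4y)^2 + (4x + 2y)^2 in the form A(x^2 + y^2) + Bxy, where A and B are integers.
20(x^2 + y^2) + 32xy

Expanding: (2x + 4y)^2 = 4x^2 + 16xy + 16y^2
(4x + 2y)^2 = 16x^2 + 16xy + 4y^2
Sum = (4+16)(x^2+y^2) + 32xy = 20(x^2 + y^2) + 32xy
This is symmetric in x and y.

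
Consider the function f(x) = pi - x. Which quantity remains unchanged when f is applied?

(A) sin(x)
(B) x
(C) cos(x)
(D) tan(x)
A

For f(x) = pi - x:
sin(pi - x) = sin(x), so sine is invariant under this transformation.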